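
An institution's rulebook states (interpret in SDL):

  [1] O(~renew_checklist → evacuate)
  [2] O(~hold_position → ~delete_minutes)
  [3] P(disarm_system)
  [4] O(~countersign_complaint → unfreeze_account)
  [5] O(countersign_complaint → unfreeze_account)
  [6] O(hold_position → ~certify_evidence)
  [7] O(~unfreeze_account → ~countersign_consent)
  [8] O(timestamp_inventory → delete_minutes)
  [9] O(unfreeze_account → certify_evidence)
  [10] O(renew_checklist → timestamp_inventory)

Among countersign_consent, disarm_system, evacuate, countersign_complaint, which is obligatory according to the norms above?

evacuate

By case analysis on countersign_complaint: premise 5 gives O(countersign_complaint → unfreeze_account) and premise 4 gives O(~countersign_complaint → unfreeze_account), so O(unfreeze_account) either way.
With premise 9, O(unfreeze_account → certify_evidence), the K-axiom yields O(certify_evidence).
The contrapositive of premise 6 (O(hold_position → ~certify_evidence)) is O(certify_evidence → ~hold_position), and O(certify_evidence) is already established, so O(~hold_position).
With premise 2, O(~hold_position → ~delete_minutes), the K-axiom yields O(~delete_minutes).
Premise 8, O(timestamp_inventory → delete_minutes), contraposes to O(~delete_minutes → ~timestamp_inventory); with O(~delete_minutes) we get O(~timestamp_inventory).
The contrapositive of premise 10 (O(renew_checklist → timestamp_inventory)) is O(~timestamp_inventory → ~renew_checklist), and O(~timestamp_inventory) is already established, so O(~renew_checklist).
Applying K to premise 1 (O(~renew_checklist → evacuate)) and O(~renew_checklist) yields O(evacuate).
So O(evacuate) holds — evacuate is obligatory. None of the other listed options is made obligatory by any chain of premises.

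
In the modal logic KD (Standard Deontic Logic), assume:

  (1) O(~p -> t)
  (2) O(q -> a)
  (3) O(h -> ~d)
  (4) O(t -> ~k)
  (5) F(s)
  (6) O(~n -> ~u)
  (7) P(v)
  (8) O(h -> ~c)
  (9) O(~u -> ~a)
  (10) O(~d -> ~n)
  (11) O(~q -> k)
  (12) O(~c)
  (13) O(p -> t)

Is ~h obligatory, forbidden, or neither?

Premises 13 and 1 cover both cases: O(p -> t) and O(~p -> t). Since p ∨ ~p is a tautology, O(t) follows.
From O(t) and premise 4, O(t -> ~k), we obtain O(~k).
Premise 11, O(~q -> k), contraposes to O(~k -> q); with O(~k) we get O(q).
With premise 2, O(q -> a), the K-axiom yields O(a).
Premise 9, O(~u -> ~a), contraposes to O(a -> u); with O(a) we get O(u).
The contrapositive of premise 6 (O(~n -> ~u)) is O(u -> n), and O(u) is already established, so O(n).
Premise 10, O(~d -> ~n), contraposes to O(n -> d); with O(n) we get O(d).
Premise 3 is O(h -> ~d); contrapositively O(d -> ~h). Since O(d) holds, K gives O(~h).
Premises 5, 7, 8, 12 do not contribute to this derivation.
Hence ~h is obligatory.

Obligatory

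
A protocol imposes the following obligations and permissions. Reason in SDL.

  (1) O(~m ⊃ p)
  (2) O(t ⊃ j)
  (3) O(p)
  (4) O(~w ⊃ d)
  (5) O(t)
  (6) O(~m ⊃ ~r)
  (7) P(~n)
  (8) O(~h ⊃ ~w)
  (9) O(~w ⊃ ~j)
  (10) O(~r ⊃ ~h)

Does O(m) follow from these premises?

Premise 5 states O(t) outright.
With premise 2, O(t ⊃ j), the K-axiom yields O(j).
Premise 9, O(~w ⊃ ~j), contraposes to O(j ⊃ w); with O(j) we get O(w).
The contrapositive of premise 8 (O(~h ⊃ ~w)) is O(w ⊃ h), and O(w) is already established, so O(h).
Premise 10, O(~r ⊃ ~h), contraposes to O(h ⊃ r); with O(h) we get O(r).
Premise 6, O(~m ⊃ ~r), contraposes to O(r ⊃ m); with O(r) we get O(m).
Premises 1, 3, 4, 7 do not contribute to this derivation.
So O(m) follows.

Yes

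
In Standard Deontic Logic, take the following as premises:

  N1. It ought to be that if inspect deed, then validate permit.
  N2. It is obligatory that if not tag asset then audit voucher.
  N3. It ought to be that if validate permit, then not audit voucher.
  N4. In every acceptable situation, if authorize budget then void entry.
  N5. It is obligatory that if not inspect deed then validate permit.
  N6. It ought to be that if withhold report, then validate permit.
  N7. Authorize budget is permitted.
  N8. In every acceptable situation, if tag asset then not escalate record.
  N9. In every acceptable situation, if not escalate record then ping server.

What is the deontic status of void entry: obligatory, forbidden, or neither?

Premise 4 is O(authorize_budget → void_entry), but O(authorize_budget) is not derivable from the premises (the permission P(authorize_budget) asserts only ¬O(¬authorize_budget), not O(authorize_budget)), so it does not yield O(void_entry).
No premise or chain of K-axiom applications forces O(void_entry), and none forces O(¬void_entry). So void_entry is neither obligatory nor forbidden under these norms.

Neither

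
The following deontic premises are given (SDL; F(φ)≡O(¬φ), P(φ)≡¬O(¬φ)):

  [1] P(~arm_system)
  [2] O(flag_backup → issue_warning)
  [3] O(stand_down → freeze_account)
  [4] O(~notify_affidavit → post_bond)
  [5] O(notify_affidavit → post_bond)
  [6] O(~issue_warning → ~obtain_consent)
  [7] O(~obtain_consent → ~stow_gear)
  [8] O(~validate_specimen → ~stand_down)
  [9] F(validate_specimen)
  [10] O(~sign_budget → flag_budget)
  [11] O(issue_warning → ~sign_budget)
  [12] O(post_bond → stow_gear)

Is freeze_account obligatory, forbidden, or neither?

Premise 3 is O(stand_down → freeze_account), but O(stand_down) is not derivable from the premises, so it does not yield O(freeze_account).
No premise or chain of K-axiom applications forces O(freeze_account), and none forces O(~freeze_account). So freeze_account is neither obligatory nor forbidden under these norms.

Neither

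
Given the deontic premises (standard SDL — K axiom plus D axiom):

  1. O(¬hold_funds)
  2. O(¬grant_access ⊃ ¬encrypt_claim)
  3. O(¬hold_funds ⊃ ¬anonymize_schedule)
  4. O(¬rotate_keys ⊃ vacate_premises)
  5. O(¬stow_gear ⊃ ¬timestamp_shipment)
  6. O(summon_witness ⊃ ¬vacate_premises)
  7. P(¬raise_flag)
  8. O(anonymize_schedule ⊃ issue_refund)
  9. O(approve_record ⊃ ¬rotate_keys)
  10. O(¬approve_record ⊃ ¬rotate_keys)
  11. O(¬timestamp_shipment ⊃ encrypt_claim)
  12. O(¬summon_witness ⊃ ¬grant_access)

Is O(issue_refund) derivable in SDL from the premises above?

Premise 8 is O(anonymize_schedule ⊃ issue_refund), but O(anonymize_schedule) is not derivable from the premises, so it does not yield O(issue_refund).
No other premise forces O(issue_refund). An ideal world satisfying every premise can still have issue_refund false, so O(issue_refund) is not derivable.

No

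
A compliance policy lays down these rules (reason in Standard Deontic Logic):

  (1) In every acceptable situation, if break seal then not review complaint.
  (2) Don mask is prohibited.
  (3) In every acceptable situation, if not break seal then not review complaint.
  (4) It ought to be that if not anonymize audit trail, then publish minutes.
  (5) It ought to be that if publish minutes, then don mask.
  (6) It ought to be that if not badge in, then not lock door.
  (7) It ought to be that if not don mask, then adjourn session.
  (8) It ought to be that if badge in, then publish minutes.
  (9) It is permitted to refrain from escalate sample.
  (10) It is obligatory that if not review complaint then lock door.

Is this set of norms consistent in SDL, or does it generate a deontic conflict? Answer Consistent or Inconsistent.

Premises 3 and 1 are O(¬break_seal → ¬review_complaint) and O(break_seal → ¬review_complaint); every ideal world satisfies ¬break_seal or break_seal, so in either case ¬review_complaint holds — hence O(¬review_complaint).
From O(¬review_complaint) and premise 10, O(¬review_complaint → lock_door), we obtain O(lock_door).
Premise 6, O(¬badge_in → ¬lock_door), contraposes to O(lock_door → badge_in); with O(lock_door) we get O(badge_in).
From O(badge_in) and premise 8, O(badge_in → publish_minutes), we obtain O(publish_minutes).
Premise 5 is O(publish_minutes → don_mask); since O(publish_minutes), deontic closure gives O(don_mask).
Yet premise 2 is F(don_mask), i.e. O(¬don_mask).
We now have both O(don_mask) and O(¬don_mask) — don_mask is simultaneously obligatory and forbidden, violating the D-axiom.

Inconsistent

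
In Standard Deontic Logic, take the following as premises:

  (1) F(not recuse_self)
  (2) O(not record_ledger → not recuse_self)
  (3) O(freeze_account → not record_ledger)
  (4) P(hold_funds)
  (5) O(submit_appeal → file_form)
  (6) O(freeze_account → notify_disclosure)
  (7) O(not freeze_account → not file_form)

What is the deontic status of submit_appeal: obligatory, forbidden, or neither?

Forbidden

Premise 1 is F(not recuse_self), i.e. O(recuse_self).
Premise 2, O(not record_ledger → not recuse_self), contraposes to O(recuse_self → record_ledger); with O(recuse_self) we get O(record_ledger).
The contrapositive of premise 3 (O(freeze_account → not record_ledger)) is O(record_ledger → not freeze_account), and O(record_ledger) is already established, so O(not freeze_account).
Premise 7 is O(not freeze_account → not file_form); since O(not freeze_account), deontic closure gives O(not file_form).
Premise 5 is O(submit_appeal → file_form); contrapositively O(not file_form → not submit_appeal). Since O(not file_form) holds, K gives O(not submit_appeal).
Premises 4, 6 do not contribute to this derivation.
Thus O(not submit_appeal), which is F(submit_appeal): submit_appeal is forbidden.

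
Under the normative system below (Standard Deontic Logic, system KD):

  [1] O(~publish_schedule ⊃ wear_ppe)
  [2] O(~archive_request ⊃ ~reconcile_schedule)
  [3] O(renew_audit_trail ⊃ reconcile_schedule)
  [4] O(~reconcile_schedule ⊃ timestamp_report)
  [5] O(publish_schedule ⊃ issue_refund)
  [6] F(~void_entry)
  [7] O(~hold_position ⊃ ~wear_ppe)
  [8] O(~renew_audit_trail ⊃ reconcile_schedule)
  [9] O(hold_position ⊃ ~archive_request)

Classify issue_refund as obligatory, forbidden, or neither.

Premises 3 and 8 cover both cases: O(renew_audit_trail ⊃ reconcile_schedule) and O(~renew_audit_trail ⊃ reconcile_schedule). Since renew_audit_trail ∨ ~renew_audit_trail is a tautology, O(reconcile_schedule) follows.
Premise 2, O(~archive_request ⊃ ~reconcile_schedule), contraposes to O(reconcile_schedule ⊃ archive_request); with O(reconcile_schedule) we get O(archive_request).
Premise 9 is O(hold_position ⊃ ~archive_request); contrapositively O(archive_request ⊃ ~hold_position). Since O(archive_request) holds, K gives O(~hold_position).
Premise 7 is O(~hold_position ⊃ ~wear_ppe); since O(~hold_position), deontic closure gives O(~wear_ppe).
Premise 1, O(~publish_schedule ⊃ wear_ppe), contraposes to O(~wear_ppe ⊃ publish_schedule); with O(~wear_ppe) we get O(publish_schedule).
With premise 5, O(publish_schedule ⊃ issue_refund), the K-axiom yields O(issue_refund).
Premises 4, 6 do not contribute to this derivation.
Hence issue_refund is obligatory.

Obligatory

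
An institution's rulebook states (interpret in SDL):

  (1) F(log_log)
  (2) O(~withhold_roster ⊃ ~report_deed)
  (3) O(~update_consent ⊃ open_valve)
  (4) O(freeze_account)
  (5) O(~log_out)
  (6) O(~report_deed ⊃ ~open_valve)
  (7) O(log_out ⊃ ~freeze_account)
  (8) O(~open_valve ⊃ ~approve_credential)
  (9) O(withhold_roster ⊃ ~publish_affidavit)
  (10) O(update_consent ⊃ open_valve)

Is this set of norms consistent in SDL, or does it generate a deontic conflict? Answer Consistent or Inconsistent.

Premise 7 is O(log_out ⊃ ~freeze_account), but O(log_out) is not derivable from the premises, so it does not yield O(~freeze_account).
So O(~freeze_account) is not derivable, and the apparent clash with O(freeze_account) does not arise.
A world satisfying every obligation exists (e.g. approve_credential=false, freeze_account=true, log_log=false, log_out=false, open_valve=true, publish_affidavit=false, report_deed=true, update_consent=false, withhold_roster=true); no atom is both obligatory and forbidden, so the set is consistent.

Consistent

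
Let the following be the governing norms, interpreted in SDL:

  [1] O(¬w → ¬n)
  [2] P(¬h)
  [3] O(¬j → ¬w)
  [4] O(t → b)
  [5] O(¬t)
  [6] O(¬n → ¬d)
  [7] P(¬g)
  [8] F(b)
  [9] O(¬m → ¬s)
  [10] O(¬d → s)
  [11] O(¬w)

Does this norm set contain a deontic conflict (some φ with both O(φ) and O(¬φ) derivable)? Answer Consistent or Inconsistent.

Premise 4 is O(t → b), but O(t) is not derivable from the premises, so it does not yield O(b).
So O(b) is not derivable, and the apparent clash with O(¬b) does not arise.
A world satisfying every obligation exists (e.g. b=false, d=false, g=false, h=false, j=false, m=true, n=false, s=true, t=false, w=false); no atom is both obligatory and forbidden, so the set is consistent.

Consistent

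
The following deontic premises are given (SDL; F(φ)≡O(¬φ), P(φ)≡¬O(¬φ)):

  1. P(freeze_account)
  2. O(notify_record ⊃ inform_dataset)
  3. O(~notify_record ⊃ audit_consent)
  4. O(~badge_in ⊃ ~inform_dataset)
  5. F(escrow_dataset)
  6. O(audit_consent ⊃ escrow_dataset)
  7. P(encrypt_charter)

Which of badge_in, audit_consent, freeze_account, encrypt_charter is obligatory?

badge_in

F(escrow_dataset) at premise 5 means O(~escrow_dataset).
Premise 6, O(audit_consent ⊃ escrow_dataset), contraposes to O(~escrow_dataset ⊃ ~audit_consent); with O(~escrow_dataset) we get O(~audit_consent).
The contrapositive of premise 3 (O(~notify_record ⊃ audit_consent)) is O(~audit_consent ⊃ notify_record), and O(~audit_consent) is already established, so O(notify_record).
With premise 2, O(notify_record ⊃ inform_dataset), the K-axiom yields O(inform_dataset).
The contrapositive of premise 4 (O(~badge_in ⊃ ~inform_dataset)) is O(inform_dataset ⊃ badge_in), and O(inform_dataset) is already established, so O(badge_in).
So O(badge_in) holds — badge_in is obligatory. None of the other listed options is made obligatory by any chain of premises.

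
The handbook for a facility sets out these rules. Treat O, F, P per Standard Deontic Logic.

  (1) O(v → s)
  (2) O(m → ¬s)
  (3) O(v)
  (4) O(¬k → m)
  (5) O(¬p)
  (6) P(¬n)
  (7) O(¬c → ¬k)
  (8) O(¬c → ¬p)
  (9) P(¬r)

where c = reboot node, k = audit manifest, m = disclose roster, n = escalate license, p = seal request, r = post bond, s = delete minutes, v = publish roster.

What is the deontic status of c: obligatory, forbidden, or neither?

Premise 3 gives O(v).
Applying K to premise 1 (O(v → s)) and O(v) yields O(s).
Premise 2, O(m → ¬s), contraposes to O(s → ¬m); with O(s) we get O(¬m).
Premise 4 is O(¬k → m); contrapositively O(¬m → k). Since O(¬m) holds, K gives O(k).
The contrapositive of premise 7 (O(¬c → ¬k)) is O(k → c), and O(k) is already established, so O(c).
Premises 5, 6, 8, 9 do not contribute to this derivation.
Hence c is obligatory.

Obligatory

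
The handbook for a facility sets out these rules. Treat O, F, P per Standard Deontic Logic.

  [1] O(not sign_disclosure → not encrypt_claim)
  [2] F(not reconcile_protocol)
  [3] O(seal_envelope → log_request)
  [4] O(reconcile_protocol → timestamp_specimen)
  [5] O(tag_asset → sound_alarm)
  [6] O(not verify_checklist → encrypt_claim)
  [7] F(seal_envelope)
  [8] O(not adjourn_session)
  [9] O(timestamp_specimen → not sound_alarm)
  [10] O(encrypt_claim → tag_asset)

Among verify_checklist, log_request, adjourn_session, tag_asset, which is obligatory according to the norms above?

verify_checklist

F(not reconcile_protocol) at premise 2 means O(reconcile_protocol).
Premise 4 is O(reconcile_protocol → timestamp_specimen); since O(reconcile_protocol), deontic closure gives O(timestamp_specimen).
From O(timestamp_specimen) and premise 9, O(timestamp_specimen → not sound_alarm), we obtain O(not sound_alarm).
Premise 5, O(tag_asset → sound_alarm), contraposes to O(not sound_alarm → not tag_asset); with O(not sound_alarm) we get O(not tag_asset).
The contrapositive of premise 10 (O(encrypt_claim → tag_asset)) is O(not tag_asset → not encrypt_claim), and O(not tag_asset) is already established, so O(not encrypt_claim).
Premise 6 is O(not verify_checklist → encrypt_claim); contrapositively O(not encrypt_claim → verify_checklist). Since O(not encrypt_claim) holds, K gives O(verify_checklist).
So O(verify_checklist) holds — verify_checklist is obligatory. None of the other listed options is made obligatory by any chain of premises.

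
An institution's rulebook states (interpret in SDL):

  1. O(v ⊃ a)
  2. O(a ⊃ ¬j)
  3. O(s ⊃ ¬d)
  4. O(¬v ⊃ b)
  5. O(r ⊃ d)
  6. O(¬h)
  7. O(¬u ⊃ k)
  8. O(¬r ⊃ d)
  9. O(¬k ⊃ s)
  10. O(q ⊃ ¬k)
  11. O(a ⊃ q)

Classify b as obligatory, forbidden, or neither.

Premises 8 and 5 are O(¬r ⊃ d) and O(r ⊃ d); every ideal world satisfies ¬r or r, so in either case d holds — hence O(d).
Premise 3, O(s ⊃ ¬d), contraposes to O(d ⊃ ¬s); with O(d) we get O(¬s).
Premise 9, O(¬k ⊃ s), contraposes to O(¬s ⊃ k); with O(¬s) we get O(k).
The contrapositive of premise 10 (O(q ⊃ ¬k)) is O(k ⊃ ¬q), and O(k) is already established, so O(¬q).
The contrapositive of premise 11 (O(a ⊃ q)) is O(¬q ⊃ ¬a), and O(¬q) is already established, so O(¬a).
Premise 1, O(v ⊃ a), contraposes to O(¬a ⊃ ¬v); with O(¬a) we get O(¬v).
From O(¬v) and premise 4, O(¬v ⊃ b), we obtain O(b).
Premises 2, 6, 7 do not contribute to this derivation.
Hence b is obligatory.

Obligatory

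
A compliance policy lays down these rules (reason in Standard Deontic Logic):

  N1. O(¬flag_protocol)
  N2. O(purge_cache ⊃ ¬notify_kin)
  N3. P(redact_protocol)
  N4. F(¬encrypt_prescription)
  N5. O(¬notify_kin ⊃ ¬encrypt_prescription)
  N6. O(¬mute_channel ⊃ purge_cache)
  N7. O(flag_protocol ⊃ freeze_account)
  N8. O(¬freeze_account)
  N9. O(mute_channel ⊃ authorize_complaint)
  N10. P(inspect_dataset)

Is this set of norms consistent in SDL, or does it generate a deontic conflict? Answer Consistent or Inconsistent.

Consistent

Premise 7 is O(flag_protocol ⊃ freeze_account), but O(flag_protocol) is not derivable from the premises, so it does not yield O(freeze_account).
So O(freeze_account) is not derivable, and the apparent clash with O(¬freeze_account) does not arise.
A world satisfying every obligation exists (e.g. authorize_complaint=true, encrypt_prescription=true, flag_protocol=false, freeze_account=false, inspect_dataset=false, mute_channel=true, notify_kin=true, purge_cache=false, redact_protocol=false); no atom is both obligatory and forbidden, so the set is consistent.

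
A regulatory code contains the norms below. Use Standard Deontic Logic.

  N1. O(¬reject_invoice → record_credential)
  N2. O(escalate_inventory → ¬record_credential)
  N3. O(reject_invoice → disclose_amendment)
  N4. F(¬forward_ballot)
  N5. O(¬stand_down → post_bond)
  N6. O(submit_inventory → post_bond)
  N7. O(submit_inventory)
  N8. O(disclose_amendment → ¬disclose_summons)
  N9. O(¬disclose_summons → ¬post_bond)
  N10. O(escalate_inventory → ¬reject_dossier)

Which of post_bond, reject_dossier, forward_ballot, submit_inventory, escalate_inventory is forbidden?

Premise 7 gives O(submit_inventory).
From O(submit_inventory) and premise 6, O(submit_inventory → post_bond), we obtain O(post_bond).
Premise 9 is O(¬disclose_summons → ¬post_bond); contrapositively O(post_bond → disclose_summons). Since O(post_bond) holds, K gives O(disclose_summons).
Premise 8 is O(disclose_amendment → ¬disclose_summons); contrapositively O(disclose_summons → ¬disclose_amendment). Since O(disclose_summons) holds, K gives O(¬disclose_amendment).
Premise 3, O(reject_invoice → disclose_amendment), contraposes to O(¬disclose_amendment → ¬reject_invoice); with O(¬disclose_amendment) we get O(¬reject_invoice).
With premise 1, O(¬reject_invoice → record_credential), the K-axiom yields O(record_credential).
The contrapositive of premise 2 (O(escalate_inventory → ¬record_credential)) is O(record_credential → ¬escalate_inventory), and O(record_credential) is already established, so O(¬escalate_inventory).
So O(¬escalate_inventory) holds, i.e. escalate_inventory is forbidden. None of the other listed options is forbidden under the premises.

escalate_inventory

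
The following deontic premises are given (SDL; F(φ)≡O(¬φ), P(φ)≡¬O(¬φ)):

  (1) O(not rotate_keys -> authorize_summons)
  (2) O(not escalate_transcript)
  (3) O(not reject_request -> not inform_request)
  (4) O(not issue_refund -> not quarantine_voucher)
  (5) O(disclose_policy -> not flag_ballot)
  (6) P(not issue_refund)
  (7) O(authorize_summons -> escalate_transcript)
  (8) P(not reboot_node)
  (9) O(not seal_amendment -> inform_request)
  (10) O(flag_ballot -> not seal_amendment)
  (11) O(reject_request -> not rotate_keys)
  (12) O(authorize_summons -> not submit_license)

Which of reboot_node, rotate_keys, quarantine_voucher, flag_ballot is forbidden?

flag_ballot

From premise 2 we have O(not escalate_transcript).
Premise 7 is O(authorize_summons -> escalate_transcript); contrapositively O(not escalate_transcript -> not authorize_summons). Since O(not escalate_transcript) holds, K gives O(not authorize_summons).
Premise 1, O(not rotate_keys -> authorize_summons), contraposes to O(not authorize_summons -> rotate_keys); with O(not authorize_summons) we get O(rotate_keys).
The contrapositive of premise 11 (O(reject_request -> not rotate_keys)) is O(rotate_keys -> not reject_request), and O(rotate_keys) is already established, so O(not reject_request).
With premise 3, O(not reject_request -> not inform_request), the K-axiom yields O(not inform_request).
Premise 9 is O(not seal_amendment -> inform_request); contrapositively O(not inform_request -> seal_amendment). Since O(not inform_request) holds, K gives O(seal_amendment).
The contrapositive of premise 10 (O(flag_ballot -> not seal_amendment)) is O(seal_amendment -> not flag_ballot), and O(seal_amendment) is already established, so O(not flag_ballot).
So O(not flag_ballot) holds, i.e. flag_ballot is forbidden. None of the other listed options is forbidden under the premises.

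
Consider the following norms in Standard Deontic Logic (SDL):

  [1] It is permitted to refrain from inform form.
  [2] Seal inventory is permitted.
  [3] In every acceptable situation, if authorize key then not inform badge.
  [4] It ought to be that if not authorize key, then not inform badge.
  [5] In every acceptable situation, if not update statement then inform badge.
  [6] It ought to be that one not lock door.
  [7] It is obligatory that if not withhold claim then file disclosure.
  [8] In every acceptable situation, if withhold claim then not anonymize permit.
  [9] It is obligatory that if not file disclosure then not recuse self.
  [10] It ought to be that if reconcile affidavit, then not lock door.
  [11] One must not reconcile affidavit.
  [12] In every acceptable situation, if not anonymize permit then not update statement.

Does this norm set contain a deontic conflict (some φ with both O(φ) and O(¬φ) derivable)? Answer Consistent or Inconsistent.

Premise 10 is O(reconcile_affidavit → ¬lock_door); even if O(¬lock_door) held, inferring O(reconcile_affidavit) would be affirming the consequent — invalid.
So O(reconcile_affidavit) is not derivable, and the apparent clash with O(¬reconcile_affidavit) does not arise.
A world satisfying every obligation exists (e.g. anonymize_permit=true, authorize_key=false, file_disclosure=true, inform_badge=false, inform_form=false, lock_door=false, reconcile_affidavit=false, recuse_self=false, seal_inventory=false, update_statement=true, withhold_claim=false); no atom is both obligatory and forbidden, so the set is consistent.

Consistent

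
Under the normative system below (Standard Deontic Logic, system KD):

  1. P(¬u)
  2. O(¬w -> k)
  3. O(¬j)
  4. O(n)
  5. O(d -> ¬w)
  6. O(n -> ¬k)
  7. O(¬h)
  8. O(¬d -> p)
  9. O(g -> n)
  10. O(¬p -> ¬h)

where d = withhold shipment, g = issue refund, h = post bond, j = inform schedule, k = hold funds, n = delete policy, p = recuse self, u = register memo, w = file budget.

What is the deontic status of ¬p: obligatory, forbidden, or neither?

Forbidden

Premise 4 gives O(n).
Applying K to premise 6 (O(n -> ¬k)) and O(n) yields O(¬k).
The contrapositive of premise 2 (O(¬w -> k)) is O(¬k -> w), and O(¬k) is already established, so O(w).
Premise 5 is O(d -> ¬w); contrapositively O(w -> ¬d). Since O(w) holds, K gives O(¬d).
From O(¬d) and premise 8, O(¬d -> p), we obtain O(p).
Premises 1, 3, 7, 9, 10 do not contribute to this derivation.
Thus O(p), which is F(¬p): ¬p is forbidden.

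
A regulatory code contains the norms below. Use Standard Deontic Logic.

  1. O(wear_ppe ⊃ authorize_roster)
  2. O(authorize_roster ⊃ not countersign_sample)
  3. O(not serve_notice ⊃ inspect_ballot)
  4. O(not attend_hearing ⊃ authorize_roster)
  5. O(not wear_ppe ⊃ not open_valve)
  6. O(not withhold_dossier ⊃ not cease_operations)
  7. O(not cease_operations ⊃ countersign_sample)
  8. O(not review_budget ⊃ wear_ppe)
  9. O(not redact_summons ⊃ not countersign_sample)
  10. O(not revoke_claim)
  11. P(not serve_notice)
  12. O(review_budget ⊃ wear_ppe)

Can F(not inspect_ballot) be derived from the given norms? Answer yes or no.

No

Premise 3 is O(not serve_notice ⊃ inspect_ballot), but O(not serve_notice) is not derivable from the premises (the permission P(not serve_notice) asserts only not O(serve_notice), not O(not serve_notice)), so it does not yield O(inspect_ballot).
No other premise forces O(inspect_ballot). An ideal world satisfying every premise can still have not inspect_ballot true, so F(not inspect_ballot) is not derivable.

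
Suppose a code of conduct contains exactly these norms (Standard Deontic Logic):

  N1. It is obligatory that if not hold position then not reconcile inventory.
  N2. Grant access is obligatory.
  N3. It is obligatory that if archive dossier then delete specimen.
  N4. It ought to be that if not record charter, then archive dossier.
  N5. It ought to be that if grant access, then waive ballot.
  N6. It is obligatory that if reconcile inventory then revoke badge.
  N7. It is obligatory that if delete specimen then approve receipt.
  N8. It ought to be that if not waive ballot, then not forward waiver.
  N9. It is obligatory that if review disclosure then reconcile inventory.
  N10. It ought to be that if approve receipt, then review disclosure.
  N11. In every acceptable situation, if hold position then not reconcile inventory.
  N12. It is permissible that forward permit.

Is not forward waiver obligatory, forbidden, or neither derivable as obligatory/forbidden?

Neither

Premise 8 is O(¬waive_ballot → ¬forward_waiver), but O(¬waive_ballot) is not derivable from the premises, so it does not yield O(¬forward_waiver).
No premise or chain of K-axiom applications forces O(¬forward_waiver), and none forces O(forward_waiver). So ¬forward_waiver is neither obligatory nor forbidden under these norms.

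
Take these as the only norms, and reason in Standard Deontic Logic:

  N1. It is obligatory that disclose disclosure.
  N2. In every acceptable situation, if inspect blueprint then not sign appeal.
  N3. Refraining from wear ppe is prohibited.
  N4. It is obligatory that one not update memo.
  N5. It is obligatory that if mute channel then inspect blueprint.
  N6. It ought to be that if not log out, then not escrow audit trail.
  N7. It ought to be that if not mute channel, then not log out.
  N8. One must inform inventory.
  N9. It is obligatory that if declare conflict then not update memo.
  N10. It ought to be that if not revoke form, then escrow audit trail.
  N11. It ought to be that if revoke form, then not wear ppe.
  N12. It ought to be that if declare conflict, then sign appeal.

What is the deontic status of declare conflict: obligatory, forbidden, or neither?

Forbidden

Premise 3, F(¬wear_ppe), is equivalent to O(wear_ppe).
Premise 11 is O(revoke_form → ¬wear_ppe); contrapositively O(wear_ppe → ¬revoke_form). Since O(wear_ppe) holds, K gives O(¬revoke_form).
Applying K to premise 10 (O(¬revoke_form → escrow_audit_trail)) and O(¬revoke_form) yields O(escrow_audit_trail).
Premise 6, O(¬log_out → ¬escrow_audit_trail), contraposes to O(escrow_audit_trail → log_out); with O(escrow_audit_trail) we get O(log_out).
Premise 7, O(¬mute_channel → ¬log_out), contraposes to O(log_out → mute_channel); with O(log_out) we get O(mute_channel).
Premise 5 is O(mute_channel → inspect_blueprint); since O(mute_channel), deontic closure gives O(inspect_blueprint).
With premise 2, O(inspect_blueprint → ¬sign_appeal), the K-axiom yields O(¬sign_appeal).
The contrapositive of premise 12 (O(declare_conflict → sign_appeal)) is O(¬sign_appeal → ¬declare_conflict), and O(¬sign_appeal) is already established, so O(¬declare_conflict).
Premises 1, 4, 8, 9 do not contribute to this derivation.
Thus O(¬declare_conflict), which is F(declare_conflict): declare_conflict is forbidden.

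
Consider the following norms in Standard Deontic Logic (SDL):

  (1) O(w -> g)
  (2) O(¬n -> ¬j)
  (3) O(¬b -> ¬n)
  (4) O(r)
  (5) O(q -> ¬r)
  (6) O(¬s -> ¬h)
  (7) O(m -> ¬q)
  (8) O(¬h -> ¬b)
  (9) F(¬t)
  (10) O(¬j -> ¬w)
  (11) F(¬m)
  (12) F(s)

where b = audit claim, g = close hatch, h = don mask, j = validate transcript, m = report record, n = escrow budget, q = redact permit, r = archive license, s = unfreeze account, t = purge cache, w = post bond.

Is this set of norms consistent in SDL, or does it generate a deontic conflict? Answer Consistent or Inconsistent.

Consistent

Premise 5 is O(q -> ¬r), but O(q) is not derivable from the premises, so it does not yield O(¬r).
So O(¬r) is not derivable, and the apparent clash with O(r) does not arise.
A world satisfying every obligation exists (e.g. b=false, g=false, h=false, j=false, m=true, n=false, q=false, r=true, s=false, t=true, w=false); no atom is both obligatory and forbidden, so the set is consistent.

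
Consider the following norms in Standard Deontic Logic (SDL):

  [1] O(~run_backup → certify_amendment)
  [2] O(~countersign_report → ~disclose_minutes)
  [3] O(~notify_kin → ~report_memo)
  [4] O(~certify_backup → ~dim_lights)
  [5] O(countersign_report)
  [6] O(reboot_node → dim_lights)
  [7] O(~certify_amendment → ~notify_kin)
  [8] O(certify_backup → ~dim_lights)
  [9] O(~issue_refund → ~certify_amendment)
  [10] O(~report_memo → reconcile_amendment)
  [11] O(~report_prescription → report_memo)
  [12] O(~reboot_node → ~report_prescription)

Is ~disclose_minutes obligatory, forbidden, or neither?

Premise 2 is O(~countersign_report → ~disclose_minutes), but O(~countersign_report) is not derivable from the premises, so it does not yield O(~disclose_minutes).
No premise or chain of K-axiom applications forces O(~disclose_minutes), and none forces O(disclose_minutes). So ~disclose_minutes is neither obligatory nor forbidden under these norms.

Neither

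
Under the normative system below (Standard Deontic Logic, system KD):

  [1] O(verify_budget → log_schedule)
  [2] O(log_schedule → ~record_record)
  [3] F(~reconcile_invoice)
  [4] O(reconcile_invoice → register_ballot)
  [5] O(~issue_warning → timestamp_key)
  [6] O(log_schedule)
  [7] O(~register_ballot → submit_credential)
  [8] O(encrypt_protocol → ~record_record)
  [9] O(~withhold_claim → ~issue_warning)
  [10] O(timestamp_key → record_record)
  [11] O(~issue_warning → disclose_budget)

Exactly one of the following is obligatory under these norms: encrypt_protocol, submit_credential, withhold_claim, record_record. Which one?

Premise 6 states O(log_schedule) outright.
Applying K to premise 2 (O(log_schedule → ~record_record)) and O(log_schedule) yields O(~record_record).
Premise 10 is O(timestamp_key → record_record); contrapositively O(~record_record → ~timestamp_key). Since O(~record_record) holds, K gives O(~timestamp_key).
Premise 5 is O(~issue_warning → timestamp_key); contrapositively O(~timestamp_key → issue_warning). Since O(~timestamp_key) holds, K gives O(issue_warning).
The contrapositive of premise 9 (O(~withhold_claim → ~issue_warning)) is O(issue_warning → withhold_claim), and O(issue_warning) is already established, so O(withhold_claim).
So O(withhold_claim) holds — withhold_claim is obligatory. None of the other listed options is made obligatory by any chain of premises.

withhold_claim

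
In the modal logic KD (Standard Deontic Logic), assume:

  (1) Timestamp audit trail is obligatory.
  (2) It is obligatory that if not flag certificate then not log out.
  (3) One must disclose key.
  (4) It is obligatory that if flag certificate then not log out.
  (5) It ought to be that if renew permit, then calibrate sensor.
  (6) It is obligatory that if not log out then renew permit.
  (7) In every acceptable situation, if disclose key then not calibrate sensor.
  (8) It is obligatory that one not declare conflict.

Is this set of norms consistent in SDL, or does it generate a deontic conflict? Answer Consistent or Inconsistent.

Premises 4 and 2 cover both cases: O(flag_certificate → ¬log_out) and O(¬flag_certificate → ¬log_out). Since flag_certificate ∨ ¬flag_certificate is a tautology, O(¬log_out) follows.
Applying K to premise 6 (O(¬log_out → renew_permit)) and O(¬log_out) yields O(renew_permit).
Premise 5 is O(renew_permit → calibrate_sensor); since O(renew_permit), deontic closure gives O(calibrate_sensor).
The contrapositive of premise 7 (O(disclose_key → ¬calibrate_sensor)) is O(calibrate_sensor → ¬disclose_key), and O(calibrate_sensor) is already established, so O(¬disclose_key).
However, premise 3 gives O(disclose_key).
We now have both O(¬disclose_key) and O(disclose_key) — disclose_key is simultaneously obligatory and forbidden, violating the D-axiom.

Inconsistent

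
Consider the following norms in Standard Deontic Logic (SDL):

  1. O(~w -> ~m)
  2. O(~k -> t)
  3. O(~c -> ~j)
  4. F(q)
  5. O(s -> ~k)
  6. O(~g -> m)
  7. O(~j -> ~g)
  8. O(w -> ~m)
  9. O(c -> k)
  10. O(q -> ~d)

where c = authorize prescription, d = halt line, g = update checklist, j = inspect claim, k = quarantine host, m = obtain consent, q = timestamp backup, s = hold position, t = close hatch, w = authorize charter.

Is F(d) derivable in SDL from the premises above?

No

Premise 10 is O(q -> ~d), but O(q) is not derivable from the premises, so it does not yield O(~d).
No other premise forces O(~d). An ideal world satisfying every premise can still have d true, so F(d) is not derivable.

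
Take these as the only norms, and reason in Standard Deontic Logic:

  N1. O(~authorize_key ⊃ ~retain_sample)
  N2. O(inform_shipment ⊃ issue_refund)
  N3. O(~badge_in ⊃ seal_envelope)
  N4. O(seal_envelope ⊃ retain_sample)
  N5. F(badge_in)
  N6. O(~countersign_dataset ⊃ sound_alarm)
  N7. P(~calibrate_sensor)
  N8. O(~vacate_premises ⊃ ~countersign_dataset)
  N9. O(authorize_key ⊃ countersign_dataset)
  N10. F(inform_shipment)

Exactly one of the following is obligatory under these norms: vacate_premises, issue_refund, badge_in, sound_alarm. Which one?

vacate_premises

F(badge_in) at premise 5 means O(~badge_in).
Premise 3 is O(~badge_in ⊃ seal_envelope); since O(~badge_in), deontic closure gives O(seal_envelope).
Applying K to premise 4 (O(seal_envelope ⊃ retain_sample)) and O(seal_envelope) yields O(retain_sample).
The contrapositive of premise 1 (O(~authorize_key ⊃ ~retain_sample)) is O(retain_sample ⊃ authorize_key), and O(retain_sample) is already established, so O(authorize_key).
Premise 9 is O(authorize_key ⊃ countersign_dataset); since O(authorize_key), deontic closure gives O(countersign_dataset).
Premise 8 is O(~vacate_premises ⊃ ~countersign_dataset); contrapositively O(countersign_dataset ⊃ vacate_premises). Since O(countersign_dataset) holds, K gives O(vacate_premises).
So O(vacate_premises) holds — vacate_premises is obligatory. None of the other listed options is made obligatory by any chain of premises.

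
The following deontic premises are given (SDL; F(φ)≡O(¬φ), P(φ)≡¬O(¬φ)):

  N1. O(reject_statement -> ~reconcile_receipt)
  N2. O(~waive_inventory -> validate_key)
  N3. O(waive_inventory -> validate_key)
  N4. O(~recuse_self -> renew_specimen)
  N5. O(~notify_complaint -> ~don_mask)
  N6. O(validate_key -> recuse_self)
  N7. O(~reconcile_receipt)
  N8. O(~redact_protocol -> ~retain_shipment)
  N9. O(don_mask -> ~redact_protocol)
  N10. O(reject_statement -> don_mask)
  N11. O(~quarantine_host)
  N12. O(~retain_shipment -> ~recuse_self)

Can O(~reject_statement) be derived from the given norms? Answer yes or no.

Yes

By case analysis on ~waive_inventory: premise 2 gives O(~waive_inventory -> validate_key) and premise 3 gives O(waive_inventory -> validate_key), so O(validate_key) either way.
Premise 6 is O(validate_key -> recuse_self); since O(validate_key), deontic closure gives O(recuse_self).
The contrapositive of premise 12 (O(~retain_shipment -> ~recuse_self)) is O(recuse_self -> retain_shipment), and O(recuse_self) is already established, so O(retain_shipment).
The contrapositive of premise 8 (O(~redact_protocol -> ~retain_shipment)) is O(retain_shipment -> redact_protocol), and O(retain_shipment) is already established, so O(redact_protocol).
Premise 9 is O(don_mask -> ~redact_protocol); contrapositively O(redact_protocol -> ~don_mask). Since O(redact_protocol) holds, K gives O(~don_mask).
The contrapositive of premise 10 (O(reject_statement -> don_mask)) is O(~don_mask -> ~reject_statement), and O(~don_mask) is already established, so O(~reject_statement).
Premises 1, 4, 5, 7, 11 do not contribute to this derivation.
So O(~reject_statement) follows.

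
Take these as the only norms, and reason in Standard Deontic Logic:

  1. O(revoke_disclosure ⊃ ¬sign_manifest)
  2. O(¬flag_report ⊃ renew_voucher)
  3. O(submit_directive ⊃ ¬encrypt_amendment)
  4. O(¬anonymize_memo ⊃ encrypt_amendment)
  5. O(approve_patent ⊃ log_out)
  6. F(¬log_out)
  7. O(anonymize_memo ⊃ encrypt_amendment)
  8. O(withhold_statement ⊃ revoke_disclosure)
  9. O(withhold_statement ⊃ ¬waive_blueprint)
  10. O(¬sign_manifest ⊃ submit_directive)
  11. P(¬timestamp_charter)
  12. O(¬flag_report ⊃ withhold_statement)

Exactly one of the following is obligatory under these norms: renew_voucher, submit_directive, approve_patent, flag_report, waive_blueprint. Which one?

Premises 4 and 7 cover both cases: O(¬anonymize_memo ⊃ encrypt_amendment) and O(anonymize_memo ⊃ encrypt_amendment). Since ¬anonymize_memo ∨ anonymize_memo is a tautology, O(encrypt_amendment) follows.
Premise 3 is O(submit_directive ⊃ ¬encrypt_amendment); contrapositively O(encrypt_amendment ⊃ ¬submit_directive). Since O(encrypt_amendment) holds, K gives O(¬submit_directive).
Premise 10 is O(¬sign_manifest ⊃ submit_directive); contrapositively O(¬submit_directive ⊃ sign_manifest). Since O(¬submit_directive) holds, K gives O(sign_manifest).
Premise 1, O(revoke_disclosure ⊃ ¬sign_manifest), contraposes to O(sign_manifest ⊃ ¬revoke_disclosure); with O(sign_manifest) we get O(¬revoke_disclosure).
Premise 8, O(withhold_statement ⊃ revoke_disclosure), contraposes to O(¬revoke_disclosure ⊃ ¬withhold_statement); with O(¬revoke_disclosure) we get O(¬withhold_statement).
The contrapositive of premise 12 (O(¬flag_report ⊃ withhold_statement)) is O(¬withhold_statement ⊃ flag_report), and O(¬withhold_statement) is already established, so O(flag_report).
So O(flag_report) holds — flag_report is obligatory. None of the other listed options is made obligatory by any chain of premises.

flag_report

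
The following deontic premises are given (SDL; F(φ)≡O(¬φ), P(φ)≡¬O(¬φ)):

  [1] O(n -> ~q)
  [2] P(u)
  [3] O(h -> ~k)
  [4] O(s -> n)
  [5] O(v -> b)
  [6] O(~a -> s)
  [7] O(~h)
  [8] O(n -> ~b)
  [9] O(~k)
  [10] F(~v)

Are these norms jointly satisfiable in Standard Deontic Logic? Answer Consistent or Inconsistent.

Consistent

Premise 3 is O(h -> ~k); even if O(~k) held, inferring O(h) would be affirming the consequent — invalid.
So O(h) is not derivable, and the apparent clash with O(~h) does not arise.
A world satisfying every obligation exists (e.g. a=true, b=true, h=false, k=false, n=false, q=false, s=false, u=false, v=true); no atom is both obligatory and forbidden, so the set is consistent.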